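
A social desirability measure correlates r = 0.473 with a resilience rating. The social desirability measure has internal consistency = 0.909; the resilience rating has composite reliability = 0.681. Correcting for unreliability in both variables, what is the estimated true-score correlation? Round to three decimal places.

r_true = r_obs / √(r_xx · r_yy) = 0.473 / √(0.909 × 0.681) = 0.473 / √0.619029 = 0.473 / 0.7868 ≈ 0.601.

0.601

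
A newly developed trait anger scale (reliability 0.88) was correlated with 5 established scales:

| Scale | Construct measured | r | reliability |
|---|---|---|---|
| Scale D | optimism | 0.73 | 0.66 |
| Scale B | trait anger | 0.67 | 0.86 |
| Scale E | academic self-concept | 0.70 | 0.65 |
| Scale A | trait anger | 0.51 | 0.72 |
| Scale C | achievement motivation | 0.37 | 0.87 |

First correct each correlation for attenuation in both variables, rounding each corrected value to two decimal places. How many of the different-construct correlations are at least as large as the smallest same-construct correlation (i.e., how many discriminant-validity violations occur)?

Disattenuated r (r / √(r_scale · r_new)):
  Scale D (disc): 0.73 / √(0.66·0.88) = 0.96
  Scale B (conv): 0.67 / √(0.86·0.88) = 0.77
  Scale E (disc): 0.70 / √(0.65·0.88) = 0.93
  Scale A (conv): 0.51 / √(0.72·0.88) = 0.64
  Scale C (disc): 0.37 / √(0.87·0.88) = 0.42
Smallest convergent = 0.64. Discriminant values: 0.96, 0.93, 0.42; count ≥ 0.64 → 2.

2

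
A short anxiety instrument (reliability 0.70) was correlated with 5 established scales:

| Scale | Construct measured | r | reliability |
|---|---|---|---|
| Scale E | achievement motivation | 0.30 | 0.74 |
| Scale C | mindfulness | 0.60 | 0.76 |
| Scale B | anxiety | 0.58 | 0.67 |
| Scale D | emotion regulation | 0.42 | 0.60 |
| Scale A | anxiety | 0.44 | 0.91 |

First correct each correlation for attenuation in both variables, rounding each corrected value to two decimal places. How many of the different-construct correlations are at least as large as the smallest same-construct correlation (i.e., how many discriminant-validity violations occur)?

Disattenuated r (r / √(r_scale · r_new)):
  Scale E (disc): 0.30 / √(0.74·0.70) = 0.42
  Scale C (disc): 0.60 / √(0.76·0.70) = 0.82
  Scale B (conv): 0.58 / √(0.67·0.70) = 0.85
  Scale D (disc): 0.42 / √(0.60·0.70) = 0.65
  Scale A (conv): 0.44 / √(0.91·0.70) = 0.55
Smallest convergent = 0.55. Discriminant values: 0.42, 0.82, 0.65; count ≥ 0.55 → 2.

2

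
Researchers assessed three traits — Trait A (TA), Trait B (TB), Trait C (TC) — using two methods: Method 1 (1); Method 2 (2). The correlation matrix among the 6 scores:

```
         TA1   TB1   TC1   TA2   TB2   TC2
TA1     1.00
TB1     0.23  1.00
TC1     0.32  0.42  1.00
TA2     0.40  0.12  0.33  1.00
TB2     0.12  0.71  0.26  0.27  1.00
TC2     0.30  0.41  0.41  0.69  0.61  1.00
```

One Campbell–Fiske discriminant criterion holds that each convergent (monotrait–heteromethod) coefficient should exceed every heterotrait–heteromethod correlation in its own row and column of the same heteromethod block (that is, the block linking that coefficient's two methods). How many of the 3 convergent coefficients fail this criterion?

Checking each validity diagonal entry against its comparison values:
TA (methods 1·2): 0.40 vs {0.12, 0.12, 0.30, 0.33} → pass.
TB (methods 1·2): 0.71 vs {0.12, 0.12, 0.41, 0.26} → pass.
TC (methods 1·2): 0.41 vs {0.33, 0.30, 0.26, 0.41} → fail.
1 of 3 fail.

1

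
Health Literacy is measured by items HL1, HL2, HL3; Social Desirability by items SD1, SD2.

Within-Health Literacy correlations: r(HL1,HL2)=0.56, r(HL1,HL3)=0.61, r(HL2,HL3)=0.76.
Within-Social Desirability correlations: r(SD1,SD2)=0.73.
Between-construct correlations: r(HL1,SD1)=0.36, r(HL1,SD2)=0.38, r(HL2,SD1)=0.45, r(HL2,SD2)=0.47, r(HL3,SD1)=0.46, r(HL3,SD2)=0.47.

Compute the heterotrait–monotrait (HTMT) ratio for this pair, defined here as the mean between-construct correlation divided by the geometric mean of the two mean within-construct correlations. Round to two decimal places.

Mean between = 2.59/6 = 0.4317.
Mean within-HL = 1.93/3 = 0.6433; mean within-SD = 0.73/1 = 0.7300.
Geometric mean = √(0.6433 × 0.7300) = 0.6853.
HTMT = 0.4317 / 0.6853 = 0.63.

0.63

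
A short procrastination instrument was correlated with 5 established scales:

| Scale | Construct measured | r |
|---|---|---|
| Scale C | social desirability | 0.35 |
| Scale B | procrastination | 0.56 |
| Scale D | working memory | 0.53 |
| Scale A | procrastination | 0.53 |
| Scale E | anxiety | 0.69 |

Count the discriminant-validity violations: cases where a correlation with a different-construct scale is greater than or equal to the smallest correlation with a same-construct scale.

2

Convergent (same construct = procrastination): Scale B, Scale A.
Smallest convergent = 0.53. Discriminant values: 0.35, 0.53, 0.69; count ≥ 0.53 → 2.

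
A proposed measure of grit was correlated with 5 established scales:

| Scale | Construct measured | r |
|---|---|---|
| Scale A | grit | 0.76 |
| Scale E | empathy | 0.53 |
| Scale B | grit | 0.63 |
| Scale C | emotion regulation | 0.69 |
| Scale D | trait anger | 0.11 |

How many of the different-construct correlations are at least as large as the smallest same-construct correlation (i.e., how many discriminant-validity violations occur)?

1

Convergent (same construct = grit): Scale A, Scale B.
Smallest convergent = 0.63. Discriminant values: 0.53, 0.69, 0.11; count ≥ 0.63 → 1.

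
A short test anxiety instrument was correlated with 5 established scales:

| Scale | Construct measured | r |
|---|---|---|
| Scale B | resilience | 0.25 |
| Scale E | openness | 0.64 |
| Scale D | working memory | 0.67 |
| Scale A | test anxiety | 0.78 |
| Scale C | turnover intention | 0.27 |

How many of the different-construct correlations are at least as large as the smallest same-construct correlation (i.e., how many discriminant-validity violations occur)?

0

Convergent (same construct = test anxiety): Scale A.
Smallest convergent = 0.78. Discriminant values: 0.25, 0.64, 0.67, 0.27; count ≥ 0.78 → 0.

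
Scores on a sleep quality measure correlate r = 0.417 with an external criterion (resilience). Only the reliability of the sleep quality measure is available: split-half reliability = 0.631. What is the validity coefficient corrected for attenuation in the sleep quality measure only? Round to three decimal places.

0.525

Single correction: r_c = r_obs / √r_xx = 0.417 / √0.631 = 0.417 / 0.7944 ≈ 0.525.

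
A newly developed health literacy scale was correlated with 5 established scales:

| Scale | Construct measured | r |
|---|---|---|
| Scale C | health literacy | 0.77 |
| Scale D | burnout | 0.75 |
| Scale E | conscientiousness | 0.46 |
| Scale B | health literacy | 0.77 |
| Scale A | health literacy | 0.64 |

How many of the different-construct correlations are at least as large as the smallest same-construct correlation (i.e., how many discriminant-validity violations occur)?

1

Convergent (same construct = health literacy): Scale C, Scale B, Scale A.
Smallest convergent = 0.64. Discriminant values: 0.75, 0.46; count ≥ 0.64 → 1.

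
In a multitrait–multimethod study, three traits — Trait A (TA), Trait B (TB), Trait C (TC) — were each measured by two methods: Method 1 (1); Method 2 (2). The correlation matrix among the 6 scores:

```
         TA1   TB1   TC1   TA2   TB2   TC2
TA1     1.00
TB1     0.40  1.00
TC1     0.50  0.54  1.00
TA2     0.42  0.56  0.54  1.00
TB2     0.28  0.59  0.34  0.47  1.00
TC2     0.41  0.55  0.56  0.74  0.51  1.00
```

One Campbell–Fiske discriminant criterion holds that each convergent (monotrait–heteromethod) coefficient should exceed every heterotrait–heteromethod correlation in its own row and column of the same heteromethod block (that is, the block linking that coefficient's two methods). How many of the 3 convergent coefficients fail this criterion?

Convergent coefficients and their comparison sets:
TA (methods 1·2): 0.42 vs {0.28, 0.56, 0.41, 0.54} → fail.
TB (methods 1·2): 0.59 vs {0.56, 0.28, 0.55, 0.34} → pass.
TC (methods 1·2): 0.56 vs {0.54, 0.41, 0.34, 0.55} → pass.
1 of 3 fail.

1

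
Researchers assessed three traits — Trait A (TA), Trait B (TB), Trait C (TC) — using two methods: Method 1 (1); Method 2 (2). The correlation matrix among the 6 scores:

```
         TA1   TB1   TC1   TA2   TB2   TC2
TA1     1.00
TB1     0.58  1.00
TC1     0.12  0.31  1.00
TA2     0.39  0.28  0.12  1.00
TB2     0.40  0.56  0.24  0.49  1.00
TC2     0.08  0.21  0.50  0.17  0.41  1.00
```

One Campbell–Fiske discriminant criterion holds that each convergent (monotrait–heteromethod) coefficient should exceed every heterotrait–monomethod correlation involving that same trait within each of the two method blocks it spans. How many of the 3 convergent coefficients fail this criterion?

2

Convergent coefficients and their comparison sets:
TA (methods 1·2): 0.39 vs {0.58, 0.49, 0.12, 0.17} → fail.
TB (methods 1·2): 0.56 vs {0.58, 0.49, 0.31, 0.41} → fail.
TC (methods 1·2): 0.50 vs {0.12, 0.17, 0.31, 0.41} → pass.
2 of 3 fail.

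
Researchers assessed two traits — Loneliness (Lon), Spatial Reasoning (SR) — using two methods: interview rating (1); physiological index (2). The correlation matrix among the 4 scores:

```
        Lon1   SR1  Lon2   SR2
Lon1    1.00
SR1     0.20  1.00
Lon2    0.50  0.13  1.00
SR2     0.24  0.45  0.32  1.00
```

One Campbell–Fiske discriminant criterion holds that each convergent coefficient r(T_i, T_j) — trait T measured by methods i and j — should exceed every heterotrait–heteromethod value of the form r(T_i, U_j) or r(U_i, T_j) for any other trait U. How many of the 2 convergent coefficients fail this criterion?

Checking each validity diagonal entry against its comparison values:
Lon (methods 1·2): 0.50 vs {0.24, 0.13} → pass.
SR (methods 1·2): 0.45 vs {0.13, 0.24} → pass.
0 of 2 fail.

0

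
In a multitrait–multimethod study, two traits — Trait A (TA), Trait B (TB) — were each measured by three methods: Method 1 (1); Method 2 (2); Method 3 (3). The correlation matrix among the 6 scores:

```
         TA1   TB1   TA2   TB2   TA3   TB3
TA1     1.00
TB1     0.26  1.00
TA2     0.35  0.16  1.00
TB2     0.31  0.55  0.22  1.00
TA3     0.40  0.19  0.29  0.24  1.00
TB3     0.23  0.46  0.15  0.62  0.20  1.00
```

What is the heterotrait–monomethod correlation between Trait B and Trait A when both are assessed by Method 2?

0.22

Different traits, same method: r(TB2, TA2) = 0.22.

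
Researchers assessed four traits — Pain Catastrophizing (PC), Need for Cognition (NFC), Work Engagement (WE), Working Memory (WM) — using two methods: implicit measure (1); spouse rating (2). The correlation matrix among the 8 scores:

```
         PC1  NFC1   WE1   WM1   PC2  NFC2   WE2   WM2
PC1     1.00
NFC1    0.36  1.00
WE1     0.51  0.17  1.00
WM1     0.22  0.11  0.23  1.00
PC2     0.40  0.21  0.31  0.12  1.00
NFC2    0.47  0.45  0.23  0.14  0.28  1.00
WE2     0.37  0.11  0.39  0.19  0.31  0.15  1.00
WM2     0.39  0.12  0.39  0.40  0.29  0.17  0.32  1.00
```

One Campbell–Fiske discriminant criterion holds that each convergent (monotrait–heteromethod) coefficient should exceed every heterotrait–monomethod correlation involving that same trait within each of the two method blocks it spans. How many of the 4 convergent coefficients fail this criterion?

2

Checking each validity diagonal entry against its comparison values:
PC (methods 1·2): 0.40 vs {0.36, 0.28, 0.51, 0.31, 0.22, 0.29} → fail.
NFC (methods 1·2): 0.45 vs {0.36, 0.28, 0.17, 0.15, 0.11, 0.17} → pass.
WE (methods 1·2): 0.39 vs {0.51, 0.31, 0.17, 0.15, 0.23, 0.32} → fail.
WM (methods 1·2): 0.40 vs {0.22, 0.29, 0.11, 0.17, 0.23, 0.32} → pass.
2 of 4 fail.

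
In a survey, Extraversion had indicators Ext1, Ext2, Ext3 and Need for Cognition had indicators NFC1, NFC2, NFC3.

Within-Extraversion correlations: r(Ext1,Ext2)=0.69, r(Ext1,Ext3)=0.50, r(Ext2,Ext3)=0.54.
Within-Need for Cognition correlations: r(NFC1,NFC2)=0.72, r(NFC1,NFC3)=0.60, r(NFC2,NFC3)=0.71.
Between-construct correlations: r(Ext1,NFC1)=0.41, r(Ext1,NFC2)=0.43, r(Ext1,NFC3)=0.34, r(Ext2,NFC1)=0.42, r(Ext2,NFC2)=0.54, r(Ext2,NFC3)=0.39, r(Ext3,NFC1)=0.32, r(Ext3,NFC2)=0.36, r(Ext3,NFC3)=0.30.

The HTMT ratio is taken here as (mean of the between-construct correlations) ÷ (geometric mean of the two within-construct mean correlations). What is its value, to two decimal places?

0.62

Mean between = 3.51/9 = 0.3900.
Mean within-Ext = 1.73/3 = 0.5767; mean within-NFC = 2.03/3 = 0.6767.
Geometric mean = √(0.5767 × 0.6767) = 0.6247.
HTMT = 0.3900 / 0.6247 = 0.62.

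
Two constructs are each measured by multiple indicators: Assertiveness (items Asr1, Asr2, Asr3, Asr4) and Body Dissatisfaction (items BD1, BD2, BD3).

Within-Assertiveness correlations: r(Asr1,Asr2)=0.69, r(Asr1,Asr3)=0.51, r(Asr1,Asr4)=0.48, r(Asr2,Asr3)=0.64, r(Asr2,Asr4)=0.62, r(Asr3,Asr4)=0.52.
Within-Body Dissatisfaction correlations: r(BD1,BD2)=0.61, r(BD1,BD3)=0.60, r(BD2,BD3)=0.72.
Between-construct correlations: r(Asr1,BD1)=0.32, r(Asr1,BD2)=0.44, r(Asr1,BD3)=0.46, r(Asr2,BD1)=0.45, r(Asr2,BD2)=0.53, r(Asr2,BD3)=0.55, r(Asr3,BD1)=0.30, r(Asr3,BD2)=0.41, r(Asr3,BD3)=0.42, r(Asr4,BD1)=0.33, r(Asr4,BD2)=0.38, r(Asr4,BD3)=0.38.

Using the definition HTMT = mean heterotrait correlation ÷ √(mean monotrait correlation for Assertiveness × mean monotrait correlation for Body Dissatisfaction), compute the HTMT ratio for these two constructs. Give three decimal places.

0.680

Between-construct mean = 4.97/12 = 0.4142.
Mean within-Asr = 3.46/6 = 0.5767; mean within-BD = 1.93/3 = 0.6433.
Geometric mean = √(0.5767 × 0.6433) = 0.6091.
HTMT = 0.4142 / 0.6091 = 0.680.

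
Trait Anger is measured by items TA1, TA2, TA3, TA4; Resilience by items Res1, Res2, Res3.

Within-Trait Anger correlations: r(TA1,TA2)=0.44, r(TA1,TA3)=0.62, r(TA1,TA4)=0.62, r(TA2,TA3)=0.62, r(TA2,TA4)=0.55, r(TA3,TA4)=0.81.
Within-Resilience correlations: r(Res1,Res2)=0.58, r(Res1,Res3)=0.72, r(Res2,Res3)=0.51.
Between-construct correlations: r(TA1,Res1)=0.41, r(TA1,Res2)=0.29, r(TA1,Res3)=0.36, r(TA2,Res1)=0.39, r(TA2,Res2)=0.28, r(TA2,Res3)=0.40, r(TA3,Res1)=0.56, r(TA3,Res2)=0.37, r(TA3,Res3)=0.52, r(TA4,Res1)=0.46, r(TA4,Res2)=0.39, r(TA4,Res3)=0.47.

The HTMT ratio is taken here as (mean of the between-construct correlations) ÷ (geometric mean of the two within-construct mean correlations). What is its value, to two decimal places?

Mean heterotrait r = 4.90/12 = 0.4083.
Mean within-TA = 3.66/6 = 0.6100; mean within-Res = 1.81/3 = 0.6033.
Geometric mean = √(0.6100 × 0.6033) = 0.6066.
HTMT = 0.4083 / 0.6066 = 0.67.

0.67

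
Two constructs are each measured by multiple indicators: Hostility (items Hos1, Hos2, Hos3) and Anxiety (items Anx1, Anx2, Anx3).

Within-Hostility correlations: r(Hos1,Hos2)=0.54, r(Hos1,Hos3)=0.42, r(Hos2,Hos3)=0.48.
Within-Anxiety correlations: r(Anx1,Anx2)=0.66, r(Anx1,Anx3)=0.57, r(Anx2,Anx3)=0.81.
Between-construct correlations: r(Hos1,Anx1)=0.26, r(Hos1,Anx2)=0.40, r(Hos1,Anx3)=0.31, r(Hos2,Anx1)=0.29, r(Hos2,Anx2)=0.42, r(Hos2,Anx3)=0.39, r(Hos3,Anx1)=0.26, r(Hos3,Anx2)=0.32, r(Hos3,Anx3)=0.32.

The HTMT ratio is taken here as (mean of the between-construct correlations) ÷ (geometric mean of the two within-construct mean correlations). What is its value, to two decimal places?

Between-construct mean = 2.97/9 = 0.3300.
Mean within-Hos = 1.44/3 = 0.4800; mean within-Anx = 2.04/3 = 0.6800.
Geometric mean = √(0.4800 × 0.6800) = 0.5713.
HTMT = 0.3300 / 0.5713 = 0.58.

0.58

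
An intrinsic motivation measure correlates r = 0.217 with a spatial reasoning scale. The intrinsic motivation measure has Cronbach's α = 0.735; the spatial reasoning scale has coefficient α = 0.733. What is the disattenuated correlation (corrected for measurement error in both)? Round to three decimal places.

r_true = r_obs / √(r_xx · r_yy) = 0.217 / √(0.735 × 0.733) = 0.217 / √0.538755 = 0.217 / 0.7340 ≈ 0.296.

0.296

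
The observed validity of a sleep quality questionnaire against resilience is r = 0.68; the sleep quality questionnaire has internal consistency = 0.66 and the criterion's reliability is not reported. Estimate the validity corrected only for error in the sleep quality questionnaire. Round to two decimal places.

0.84

Single correction: r_c = r_obs / √r_xx = 0.68 / √0.66 = 0.68 / 0.8124 ≈ 0.84.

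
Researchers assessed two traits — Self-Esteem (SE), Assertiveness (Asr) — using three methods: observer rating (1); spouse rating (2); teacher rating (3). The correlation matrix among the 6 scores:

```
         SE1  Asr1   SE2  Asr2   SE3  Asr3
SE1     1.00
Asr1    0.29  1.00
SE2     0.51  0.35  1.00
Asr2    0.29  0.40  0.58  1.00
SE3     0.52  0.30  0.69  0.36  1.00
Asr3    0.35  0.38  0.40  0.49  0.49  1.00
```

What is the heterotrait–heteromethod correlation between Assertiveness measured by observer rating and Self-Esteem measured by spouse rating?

Different traits and methods: r(Asr1, SE2) = 0.35.

0.35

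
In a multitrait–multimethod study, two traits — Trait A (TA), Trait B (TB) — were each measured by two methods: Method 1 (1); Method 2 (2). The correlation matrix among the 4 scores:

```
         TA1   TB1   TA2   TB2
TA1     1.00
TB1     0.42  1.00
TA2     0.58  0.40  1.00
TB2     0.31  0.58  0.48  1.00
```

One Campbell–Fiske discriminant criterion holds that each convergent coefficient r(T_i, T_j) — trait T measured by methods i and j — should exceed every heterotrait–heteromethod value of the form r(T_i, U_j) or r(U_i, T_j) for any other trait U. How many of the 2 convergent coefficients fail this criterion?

0

Each convergent coefficient versus the relevant comparison correlations:
TA (methods 1·2): 0.58 vs {0.31, 0.40} → pass.
TB (methods 1·2): 0.58 vs {0.40, 0.31} → pass.
0 of 2 fail.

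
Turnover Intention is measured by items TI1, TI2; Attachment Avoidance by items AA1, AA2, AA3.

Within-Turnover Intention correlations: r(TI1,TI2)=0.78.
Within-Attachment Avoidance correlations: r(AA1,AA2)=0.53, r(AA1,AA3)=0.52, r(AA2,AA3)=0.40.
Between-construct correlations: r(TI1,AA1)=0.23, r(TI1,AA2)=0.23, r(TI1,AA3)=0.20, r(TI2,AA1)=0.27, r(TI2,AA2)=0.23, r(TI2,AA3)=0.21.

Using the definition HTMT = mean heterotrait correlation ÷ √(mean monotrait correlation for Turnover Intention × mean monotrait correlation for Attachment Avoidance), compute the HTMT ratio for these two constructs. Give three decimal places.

Between-construct mean = 1.37/6 = 0.2283.
Mean within-TI = 0.78/1 = 0.7800; mean within-AA = 1.45/3 = 0.4833.
Geometric mean = √(0.7800 × 0.4833) = 0.6140.
HTMT = 0.2283 / 0.6140 = 0.372.

0.372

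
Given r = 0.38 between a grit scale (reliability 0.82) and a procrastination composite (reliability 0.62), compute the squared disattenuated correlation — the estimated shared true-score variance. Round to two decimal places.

0.28

Disattenuated r = 0.38 / √(0.82 × 0.62) = 0.38 / 0.7130 = 0.5330.
Shared true-score variance = 0.5330² = 0.2841 ≈ 0.28.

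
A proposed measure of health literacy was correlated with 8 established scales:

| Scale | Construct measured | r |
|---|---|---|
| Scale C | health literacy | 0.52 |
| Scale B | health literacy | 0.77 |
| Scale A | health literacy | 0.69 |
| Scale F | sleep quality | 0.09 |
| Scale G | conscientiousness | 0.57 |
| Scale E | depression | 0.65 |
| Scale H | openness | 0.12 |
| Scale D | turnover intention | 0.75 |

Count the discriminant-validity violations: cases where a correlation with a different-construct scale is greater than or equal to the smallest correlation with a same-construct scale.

Convergent (same construct = health literacy): Scale C, Scale B, Scale A.
Smallest convergent = 0.52. Discriminant values: 0.09, 0.57, 0.65, 0.12, 0.75; count ≥ 0.52 → 3.

3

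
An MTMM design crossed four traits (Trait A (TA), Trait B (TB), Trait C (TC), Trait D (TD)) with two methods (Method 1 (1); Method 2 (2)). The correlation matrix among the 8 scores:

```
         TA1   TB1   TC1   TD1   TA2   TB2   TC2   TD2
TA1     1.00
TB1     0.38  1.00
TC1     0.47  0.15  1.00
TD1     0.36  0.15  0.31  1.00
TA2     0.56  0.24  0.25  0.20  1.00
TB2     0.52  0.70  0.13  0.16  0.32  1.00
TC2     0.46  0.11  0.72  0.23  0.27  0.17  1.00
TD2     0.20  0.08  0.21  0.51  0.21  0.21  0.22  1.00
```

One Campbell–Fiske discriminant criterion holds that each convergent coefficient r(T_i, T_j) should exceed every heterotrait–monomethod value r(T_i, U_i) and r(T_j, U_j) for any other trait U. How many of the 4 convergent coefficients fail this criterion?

0

Checking each validity diagonal entry against its comparison values:
TA (methods 1·2): 0.56 vs {0.38, 0.32, 0.47, 0.27, 0.36, 0.21} → pass.
TB (methods 1·2): 0.70 vs {0.38, 0.32, 0.15, 0.17, 0.15, 0.21} → pass.
TC (methods 1·2): 0.72 vs {0.47, 0.27, 0.15, 0.17, 0.31, 0.22} → pass.
TD (methods 1·2): 0.51 vs {0.36, 0.21, 0.15, 0.21, 0.31, 0.22} → pass.
0 of 4 fail.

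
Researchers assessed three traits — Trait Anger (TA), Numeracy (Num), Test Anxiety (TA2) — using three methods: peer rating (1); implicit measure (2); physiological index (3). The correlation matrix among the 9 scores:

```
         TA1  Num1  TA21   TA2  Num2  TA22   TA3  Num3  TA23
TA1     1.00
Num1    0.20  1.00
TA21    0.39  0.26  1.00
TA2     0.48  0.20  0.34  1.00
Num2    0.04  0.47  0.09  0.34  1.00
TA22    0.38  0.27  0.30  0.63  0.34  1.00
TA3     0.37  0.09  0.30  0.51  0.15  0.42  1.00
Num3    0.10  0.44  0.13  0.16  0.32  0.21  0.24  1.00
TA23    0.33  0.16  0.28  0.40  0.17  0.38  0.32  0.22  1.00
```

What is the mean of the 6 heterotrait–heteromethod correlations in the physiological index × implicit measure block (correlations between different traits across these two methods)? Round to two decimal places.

HTHM values (method 3 × method 2): 0.15, 0.42, 0.16, 0.21, 0.40, 0.17; mean = 1.51/6 = 0.25.

0.25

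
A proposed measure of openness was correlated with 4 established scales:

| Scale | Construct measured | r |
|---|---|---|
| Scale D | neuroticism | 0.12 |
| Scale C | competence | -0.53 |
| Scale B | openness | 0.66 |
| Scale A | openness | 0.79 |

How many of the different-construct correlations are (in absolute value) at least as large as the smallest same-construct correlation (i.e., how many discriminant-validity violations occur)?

0

Convergent (same construct = openness): Scale B, Scale A.
Smallest convergent = 0.66. Discriminant |r|: 0.12, 0.53; count ≥ 0.66 → 0.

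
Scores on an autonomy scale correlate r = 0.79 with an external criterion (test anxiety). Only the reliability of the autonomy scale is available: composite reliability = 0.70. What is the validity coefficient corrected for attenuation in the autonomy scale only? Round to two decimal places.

0.94

Single correction: r_c = r_obs / √r_xx = 0.79 / √0.70 = 0.79 / 0.8367 ≈ 0.94.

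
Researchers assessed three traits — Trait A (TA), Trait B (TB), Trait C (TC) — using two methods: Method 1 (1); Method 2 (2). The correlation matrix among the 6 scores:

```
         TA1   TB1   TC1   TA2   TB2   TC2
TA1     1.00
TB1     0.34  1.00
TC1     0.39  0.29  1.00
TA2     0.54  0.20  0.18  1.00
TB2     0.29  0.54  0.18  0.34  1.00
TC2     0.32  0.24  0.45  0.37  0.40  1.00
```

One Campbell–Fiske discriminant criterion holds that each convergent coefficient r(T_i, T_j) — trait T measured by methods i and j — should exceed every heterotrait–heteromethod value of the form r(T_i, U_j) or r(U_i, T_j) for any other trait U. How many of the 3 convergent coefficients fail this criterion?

0

Convergent coefficients and their comparison sets:
TA (methods 1·2): 0.54 vs {0.29, 0.20, 0.32, 0.18} → pass.
TB (methods 1·2): 0.54 vs {0.20, 0.29, 0.24, 0.18} → pass.
TC (methods 1·2): 0.45 vs {0.18, 0.32, 0.18, 0.24} → pass.
0 of 3 fail.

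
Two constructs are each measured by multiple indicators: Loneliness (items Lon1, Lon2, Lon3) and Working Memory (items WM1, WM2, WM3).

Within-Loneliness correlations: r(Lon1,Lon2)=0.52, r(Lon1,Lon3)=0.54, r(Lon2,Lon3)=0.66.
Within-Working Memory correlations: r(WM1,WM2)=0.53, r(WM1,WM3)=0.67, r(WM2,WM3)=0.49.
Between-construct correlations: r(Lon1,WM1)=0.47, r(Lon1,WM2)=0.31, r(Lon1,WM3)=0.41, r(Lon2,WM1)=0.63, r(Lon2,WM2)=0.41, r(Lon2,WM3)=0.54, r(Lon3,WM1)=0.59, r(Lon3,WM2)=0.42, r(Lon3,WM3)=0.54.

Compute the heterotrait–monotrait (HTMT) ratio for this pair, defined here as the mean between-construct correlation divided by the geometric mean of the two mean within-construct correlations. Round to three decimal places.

0.845

Mean between = 4.32/9 = 0.4800.
Mean within-Lon = 1.72/3 = 0.5733; mean within-WM = 1.69/3 = 0.5633.
Geometric mean = √(0.5733 × 0.5633) = 0.5683.
HTMT = 0.4800 / 0.5683 = 0.845.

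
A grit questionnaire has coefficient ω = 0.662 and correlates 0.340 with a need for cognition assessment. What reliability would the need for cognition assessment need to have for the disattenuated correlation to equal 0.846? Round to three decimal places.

0.244

r_true = r_obs / √(r_xx · r_yy) ⇒ 0.846 = 0.340 / √(0.662 · r_yy).
√(0.662 · r_yy) = 0.340 / 0.846 = 0.4019; 0.662 · r_yy = 0.1615; r_yy = 0.1615 / 0.662 ≈ 0.244.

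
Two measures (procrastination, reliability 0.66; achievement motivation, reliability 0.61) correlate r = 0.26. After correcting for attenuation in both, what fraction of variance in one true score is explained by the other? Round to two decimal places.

0.17

Disattenuated r = 0.26 / √(0.66 × 0.61) = 0.26 / 0.6345 = 0.4098.
Shared true-score variance = 0.4098² = 0.1679 ≈ 0.17.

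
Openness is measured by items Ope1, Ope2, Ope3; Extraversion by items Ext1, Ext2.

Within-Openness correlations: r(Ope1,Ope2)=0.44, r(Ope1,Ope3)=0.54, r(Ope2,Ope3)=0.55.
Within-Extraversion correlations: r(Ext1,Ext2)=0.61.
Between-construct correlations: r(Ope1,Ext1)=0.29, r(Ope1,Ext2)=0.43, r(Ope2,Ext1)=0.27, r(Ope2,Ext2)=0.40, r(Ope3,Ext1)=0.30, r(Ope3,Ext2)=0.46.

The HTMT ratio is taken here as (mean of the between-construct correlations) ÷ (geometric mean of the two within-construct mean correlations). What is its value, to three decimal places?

0.642

Between-construct mean = 2.15/6 = 0.3583.
Mean within-Ope = 1.53/3 = 0.5100; mean within-Ext = 0.61/1 = 0.6100.
Geometric mean = √(0.5100 × 0.6100) = 0.5578.
HTMT = 0.3583 / 0.5578 = 0.642.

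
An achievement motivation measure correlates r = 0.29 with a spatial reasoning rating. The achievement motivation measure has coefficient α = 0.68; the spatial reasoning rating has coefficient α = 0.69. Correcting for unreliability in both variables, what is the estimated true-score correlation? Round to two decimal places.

r_true = r_obs / √(r_xx · r_yy) = 0.29 / √(0.68 × 0.69) = 0.29 / √0.4692 = 0.29 / 0.6850 ≈ 0.42.

0.42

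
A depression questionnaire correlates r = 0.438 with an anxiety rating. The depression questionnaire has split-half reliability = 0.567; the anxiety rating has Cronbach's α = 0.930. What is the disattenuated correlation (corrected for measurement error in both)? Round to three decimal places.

r_true = r_obs / √(r_xx · r_yy) = 0.438 / √(0.567 × 0.930) = 0.438 / √0.527310 = 0.438 / 0.7262 ≈ 0.603.

0.603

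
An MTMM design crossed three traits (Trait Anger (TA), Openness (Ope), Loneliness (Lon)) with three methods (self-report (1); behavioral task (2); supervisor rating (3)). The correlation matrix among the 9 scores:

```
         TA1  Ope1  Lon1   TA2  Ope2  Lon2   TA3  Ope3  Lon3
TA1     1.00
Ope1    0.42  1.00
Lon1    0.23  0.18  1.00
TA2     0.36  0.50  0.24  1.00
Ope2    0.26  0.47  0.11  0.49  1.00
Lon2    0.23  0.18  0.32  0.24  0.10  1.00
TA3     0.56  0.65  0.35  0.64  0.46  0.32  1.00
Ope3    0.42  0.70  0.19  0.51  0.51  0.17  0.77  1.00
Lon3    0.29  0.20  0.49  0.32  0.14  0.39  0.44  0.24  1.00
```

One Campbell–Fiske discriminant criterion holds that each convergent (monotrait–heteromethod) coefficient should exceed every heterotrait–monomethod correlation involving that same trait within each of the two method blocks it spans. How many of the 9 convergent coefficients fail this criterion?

Each convergent coefficient versus the relevant comparison correlations:
TA (methods 1·2): 0.36 vs {0.42, 0.49, 0.23, 0.24} → fail.
TA (methods 1·3): 0.56 vs {0.42, 0.77, 0.23, 0.44} → fail.
TA (methods 2·3): 0.64 vs {0.49, 0.77, 0.24, 0.44} → fail.
Ope (methods 1·2): 0.47 vs {0.42, 0.49, 0.18, 0.10} → fail.
Ope (methods 1·3): 0.70 vs {0.42, 0.77, 0.18, 0.24} → fail.
Ope (methods 2·3): 0.51 vs {0.49, 0.77, 0.10, 0.24} → fail.
Lon (methods 1·2): 0.32 vs {0.23, 0.24, 0.18, 0.10} → pass.
Lon (methods 1·3): 0.49 vs {0.23, 0.44, 0.18, 0.24} → pass.
Lon (methods 2·3): 0.39 vs {0.24, 0.44, 0.10, 0.24} → fail.
7 of 9 fail.

7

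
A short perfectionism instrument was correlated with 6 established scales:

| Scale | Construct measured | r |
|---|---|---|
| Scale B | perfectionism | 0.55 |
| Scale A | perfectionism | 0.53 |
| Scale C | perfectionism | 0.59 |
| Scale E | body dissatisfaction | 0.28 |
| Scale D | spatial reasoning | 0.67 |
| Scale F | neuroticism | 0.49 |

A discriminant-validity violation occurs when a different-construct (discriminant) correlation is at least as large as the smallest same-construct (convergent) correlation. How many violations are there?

1

Convergent (same construct = perfectionism): Scale B, Scale A, Scale C.
Smallest convergent = 0.53. Discriminant values: 0.28, 0.67, 0.49; count ≥ 0.53 → 1.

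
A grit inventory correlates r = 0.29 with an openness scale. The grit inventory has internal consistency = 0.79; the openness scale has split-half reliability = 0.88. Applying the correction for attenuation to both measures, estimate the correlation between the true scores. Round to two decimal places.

0.35

r_true = r_obs / √(r_xx · r_yy) = 0.29 / √(0.79 × 0.88) = 0.29 / √0.6952 = 0.29 / 0.8338 ≈ 0.35.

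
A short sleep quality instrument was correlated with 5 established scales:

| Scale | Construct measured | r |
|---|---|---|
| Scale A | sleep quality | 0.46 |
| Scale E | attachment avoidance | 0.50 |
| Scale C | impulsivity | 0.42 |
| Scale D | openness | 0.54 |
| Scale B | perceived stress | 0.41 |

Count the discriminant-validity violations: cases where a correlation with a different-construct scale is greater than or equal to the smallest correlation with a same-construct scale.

Convergent (same construct = sleep quality): Scale A.
Smallest convergent = 0.46. Discriminant values: 0.50, 0.42, 0.54, 0.41; count ≥ 0.46 → 2.

2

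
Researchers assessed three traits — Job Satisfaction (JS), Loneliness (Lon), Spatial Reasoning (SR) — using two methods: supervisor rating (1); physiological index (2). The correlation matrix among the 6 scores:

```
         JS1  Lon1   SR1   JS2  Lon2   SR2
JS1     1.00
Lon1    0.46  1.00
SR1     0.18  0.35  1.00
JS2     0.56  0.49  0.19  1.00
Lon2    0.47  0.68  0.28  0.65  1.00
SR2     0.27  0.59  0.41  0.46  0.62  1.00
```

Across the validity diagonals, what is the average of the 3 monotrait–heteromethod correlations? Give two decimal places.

0.55

Convergent values: 0.56, 0.68, 0.41; mean = 1.65/3 = 0.55.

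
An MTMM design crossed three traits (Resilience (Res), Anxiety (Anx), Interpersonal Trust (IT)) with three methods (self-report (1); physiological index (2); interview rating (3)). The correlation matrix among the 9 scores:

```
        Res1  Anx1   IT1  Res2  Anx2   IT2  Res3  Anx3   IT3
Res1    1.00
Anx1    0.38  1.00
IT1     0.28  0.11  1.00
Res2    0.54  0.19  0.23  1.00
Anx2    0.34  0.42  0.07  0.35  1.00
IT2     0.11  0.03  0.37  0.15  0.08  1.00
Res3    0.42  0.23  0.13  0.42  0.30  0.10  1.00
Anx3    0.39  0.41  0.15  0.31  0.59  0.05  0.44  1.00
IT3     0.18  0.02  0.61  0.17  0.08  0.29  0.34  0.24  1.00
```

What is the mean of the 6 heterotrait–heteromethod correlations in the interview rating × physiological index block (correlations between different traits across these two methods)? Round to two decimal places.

HTHM values (method 3 × method 2): 0.30, 0.10, 0.31, 0.05, 0.17, 0.08; mean = 1.01/6 = 0.17.

0.17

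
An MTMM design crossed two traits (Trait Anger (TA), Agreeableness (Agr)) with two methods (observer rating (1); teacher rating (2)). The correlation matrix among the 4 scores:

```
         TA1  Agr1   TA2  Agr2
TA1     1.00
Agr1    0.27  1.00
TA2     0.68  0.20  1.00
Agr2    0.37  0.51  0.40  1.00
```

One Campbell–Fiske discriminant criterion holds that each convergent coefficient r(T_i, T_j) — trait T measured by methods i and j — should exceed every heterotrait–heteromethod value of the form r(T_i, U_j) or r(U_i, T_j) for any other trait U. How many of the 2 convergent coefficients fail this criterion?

Convergent coefficients and their comparison sets:
TA (methods 1·2): 0.68 vs {0.37, 0.20} → pass.
Agr (methods 1·2): 0.51 vs {0.20, 0.37} → pass.
0 of 2 fail.

0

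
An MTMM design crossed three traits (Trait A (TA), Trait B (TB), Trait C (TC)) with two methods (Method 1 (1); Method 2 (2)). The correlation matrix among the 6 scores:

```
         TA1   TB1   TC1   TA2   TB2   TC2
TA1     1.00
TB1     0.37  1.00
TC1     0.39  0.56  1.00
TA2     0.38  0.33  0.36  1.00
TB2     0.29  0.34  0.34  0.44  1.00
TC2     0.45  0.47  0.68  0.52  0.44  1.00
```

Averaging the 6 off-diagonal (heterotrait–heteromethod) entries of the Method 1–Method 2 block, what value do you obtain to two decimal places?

0.37

HTHM values (method 1 × method 2): 0.29, 0.45, 0.33, 0.47, 0.36, 0.34; mean = 2.24/6 = 0.37.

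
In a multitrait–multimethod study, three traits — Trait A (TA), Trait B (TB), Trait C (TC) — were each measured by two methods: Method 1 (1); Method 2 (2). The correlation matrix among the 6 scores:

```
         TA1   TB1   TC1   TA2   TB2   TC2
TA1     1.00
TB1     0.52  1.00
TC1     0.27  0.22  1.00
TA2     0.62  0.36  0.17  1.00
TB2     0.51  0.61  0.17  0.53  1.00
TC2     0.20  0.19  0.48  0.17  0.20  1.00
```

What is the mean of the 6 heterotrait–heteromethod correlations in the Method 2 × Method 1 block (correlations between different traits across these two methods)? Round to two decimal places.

0.27

HTHM values (method 2 × method 1): 0.36, 0.17, 0.51, 0.17, 0.20, 0.19; mean = 1.60/6 = 0.27.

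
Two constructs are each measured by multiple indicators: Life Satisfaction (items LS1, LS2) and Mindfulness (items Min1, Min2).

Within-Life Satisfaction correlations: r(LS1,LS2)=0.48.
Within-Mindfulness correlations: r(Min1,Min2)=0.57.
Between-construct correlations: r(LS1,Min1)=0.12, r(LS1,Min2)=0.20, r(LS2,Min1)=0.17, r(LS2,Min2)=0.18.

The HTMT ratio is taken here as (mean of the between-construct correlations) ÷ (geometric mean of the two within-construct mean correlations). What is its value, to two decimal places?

Mean heterotrait r = 0.67/4 = 0.1675.
Mean within-LS = 0.48/1 = 0.4800; mean within-Min = 0.57/1 = 0.5700.
Geometric mean = √(0.4800 × 0.5700) = 0.5231.
HTMT = 0.1675 / 0.5231 = 0.32.

0.32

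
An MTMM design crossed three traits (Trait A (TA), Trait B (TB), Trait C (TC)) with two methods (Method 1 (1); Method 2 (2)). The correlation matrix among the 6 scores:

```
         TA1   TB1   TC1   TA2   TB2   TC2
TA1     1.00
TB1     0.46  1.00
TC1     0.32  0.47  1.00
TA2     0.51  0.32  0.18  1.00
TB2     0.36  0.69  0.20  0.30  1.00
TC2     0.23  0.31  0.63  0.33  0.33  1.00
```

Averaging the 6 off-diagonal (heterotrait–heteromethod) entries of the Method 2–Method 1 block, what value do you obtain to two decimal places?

HTHM values (method 2 × method 1): 0.32, 0.18, 0.36, 0.20, 0.23, 0.31; mean = 1.60/6 = 0.27.

0.27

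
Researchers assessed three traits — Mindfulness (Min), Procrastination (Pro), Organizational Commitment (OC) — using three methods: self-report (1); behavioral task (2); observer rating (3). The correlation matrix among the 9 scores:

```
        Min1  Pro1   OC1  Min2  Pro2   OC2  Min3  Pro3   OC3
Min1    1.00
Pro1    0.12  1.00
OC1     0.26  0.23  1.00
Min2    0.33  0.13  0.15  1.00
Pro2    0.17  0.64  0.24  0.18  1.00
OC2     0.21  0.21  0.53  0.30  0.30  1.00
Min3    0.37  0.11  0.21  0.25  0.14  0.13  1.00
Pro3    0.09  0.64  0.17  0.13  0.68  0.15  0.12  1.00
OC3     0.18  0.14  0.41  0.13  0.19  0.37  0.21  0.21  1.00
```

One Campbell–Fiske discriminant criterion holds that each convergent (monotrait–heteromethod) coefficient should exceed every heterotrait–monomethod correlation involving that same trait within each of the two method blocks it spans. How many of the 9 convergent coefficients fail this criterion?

Each convergent coefficient versus the relevant comparison correlations:
Min (methods 1·2): 0.33 vs {0.12, 0.18, 0.26, 0.30} → pass.
Min (methods 1·3): 0.37 vs {0.12, 0.12, 0.26, 0.21} → pass.
Min (methods 2·3): 0.25 vs {0.18, 0.12, 0.30, 0.21} → fail.
Pro (methods 1·2): 0.64 vs {0.12, 0.18, 0.23, 0.30} → pass.
Pro (methods 1·3): 0.64 vs {0.12, 0.12, 0.23, 0.21} → pass.
Pro (methods 2·3): 0.68 vs {0.18, 0.12, 0.30, 0.21} → pass.
OC (methods 1·2): 0.53 vs {0.26, 0.30, 0.23, 0.30} → pass.
OC (methods 1·3): 0.41 vs {0.26, 0.21, 0.23, 0.21} → pass.
OC (methods 2·3): 0.37 vs {0.30, 0.21, 0.30, 0.21} → pass.
1 of 9 fail.

1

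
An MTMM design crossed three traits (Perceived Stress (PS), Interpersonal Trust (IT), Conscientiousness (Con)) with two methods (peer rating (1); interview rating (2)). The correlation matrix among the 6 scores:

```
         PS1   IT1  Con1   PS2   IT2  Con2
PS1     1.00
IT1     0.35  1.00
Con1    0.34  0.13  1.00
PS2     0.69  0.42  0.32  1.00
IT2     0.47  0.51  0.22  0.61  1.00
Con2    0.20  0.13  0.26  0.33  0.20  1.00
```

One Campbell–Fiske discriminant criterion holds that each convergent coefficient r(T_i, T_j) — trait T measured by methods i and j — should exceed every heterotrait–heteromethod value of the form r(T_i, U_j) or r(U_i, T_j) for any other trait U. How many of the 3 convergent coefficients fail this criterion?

1

Convergent coefficients and their comparison sets:
PS (methods 1·2): 0.69 vs {0.47, 0.42, 0.20, 0.32} → pass.
IT (methods 1·2): 0.51 vs {0.42, 0.47, 0.13, 0.22} → pass.
Con (methods 1·2): 0.26 vs {0.32, 0.20, 0.22, 0.13} → fail.
1 of 3 fail.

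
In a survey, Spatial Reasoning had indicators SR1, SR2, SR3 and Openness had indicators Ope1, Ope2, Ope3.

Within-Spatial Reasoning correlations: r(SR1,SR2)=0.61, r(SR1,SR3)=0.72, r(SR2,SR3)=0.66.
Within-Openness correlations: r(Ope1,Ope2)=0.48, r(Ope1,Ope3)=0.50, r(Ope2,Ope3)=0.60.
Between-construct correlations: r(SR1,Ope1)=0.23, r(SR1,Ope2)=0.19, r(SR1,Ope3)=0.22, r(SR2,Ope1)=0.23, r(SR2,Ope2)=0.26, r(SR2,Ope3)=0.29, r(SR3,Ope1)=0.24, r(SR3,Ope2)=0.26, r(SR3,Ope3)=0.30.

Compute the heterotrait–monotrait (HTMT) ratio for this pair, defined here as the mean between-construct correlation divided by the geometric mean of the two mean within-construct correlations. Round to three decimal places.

Mean heterotrait r = 2.22/9 = 0.2467.
Mean within-SR = 1.99/3 = 0.6633; mean within-Ope = 1.58/3 = 0.5267.
Geometric mean = √(0.6633 × 0.5267) = 0.5911.
HTMT = 0.2467 / 0.5911 = 0.417.

0.417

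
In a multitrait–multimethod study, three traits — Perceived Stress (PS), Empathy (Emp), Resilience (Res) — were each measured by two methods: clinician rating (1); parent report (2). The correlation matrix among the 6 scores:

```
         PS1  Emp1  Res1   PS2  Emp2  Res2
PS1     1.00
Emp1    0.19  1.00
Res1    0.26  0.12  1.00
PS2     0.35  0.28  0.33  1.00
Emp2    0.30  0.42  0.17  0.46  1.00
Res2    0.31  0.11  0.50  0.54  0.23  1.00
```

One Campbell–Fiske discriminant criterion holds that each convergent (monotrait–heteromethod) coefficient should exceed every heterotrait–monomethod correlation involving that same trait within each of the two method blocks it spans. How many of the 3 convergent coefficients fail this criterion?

Each convergent coefficient versus the relevant comparison correlations:
PS (methods 1·2): 0.35 vs {0.19, 0.46, 0.26, 0.54} → fail.
Emp (methods 1·2): 0.42 vs {0.19, 0.46, 0.12, 0.23} → fail.
Res (methods 1·2): 0.50 vs {0.26, 0.54, 0.12, 0.23} → fail.
3 of 3 fail.

3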